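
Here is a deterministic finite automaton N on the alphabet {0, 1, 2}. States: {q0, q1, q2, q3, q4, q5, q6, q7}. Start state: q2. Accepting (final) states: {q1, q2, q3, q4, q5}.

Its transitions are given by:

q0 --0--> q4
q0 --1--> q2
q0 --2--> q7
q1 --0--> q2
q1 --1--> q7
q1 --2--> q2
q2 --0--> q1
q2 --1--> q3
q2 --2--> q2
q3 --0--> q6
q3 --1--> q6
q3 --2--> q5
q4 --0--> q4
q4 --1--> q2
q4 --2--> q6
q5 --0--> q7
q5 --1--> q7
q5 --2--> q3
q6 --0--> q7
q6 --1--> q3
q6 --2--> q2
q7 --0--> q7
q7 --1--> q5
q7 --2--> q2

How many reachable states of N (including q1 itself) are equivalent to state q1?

First remove the unreachable states {q0,q4}; 6 states remain.
P0 = {q1,q2,q3,q5} | {q6,q7}.
On input 0, block {q1,q2,q3,q5} splits into {q1,q2} and {q3,q5}.
Split {q1,q2} by δ(·,1) → {q1} and {q2}.
No further refinement is possible. Final partition (4 blocks): {q1} | {q6,q7} | {q3,q5} | {q2}.
The equivalence class containing q1 is {q1}, of size 1.

1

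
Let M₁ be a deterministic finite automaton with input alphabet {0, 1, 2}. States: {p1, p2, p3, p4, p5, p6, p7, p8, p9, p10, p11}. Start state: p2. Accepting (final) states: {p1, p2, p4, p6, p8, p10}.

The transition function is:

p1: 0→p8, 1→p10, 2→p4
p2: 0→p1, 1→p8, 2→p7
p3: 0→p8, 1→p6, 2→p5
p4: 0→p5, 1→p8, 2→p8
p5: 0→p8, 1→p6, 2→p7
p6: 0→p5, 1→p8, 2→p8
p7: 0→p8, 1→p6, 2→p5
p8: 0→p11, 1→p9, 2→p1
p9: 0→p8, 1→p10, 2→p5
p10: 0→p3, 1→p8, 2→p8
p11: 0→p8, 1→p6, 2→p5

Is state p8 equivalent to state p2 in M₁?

Initial partition by acceptance: {p1,p2,p4,p6,p8,p10} | {p3,p5,p7,p9,p11}.
Split {p1,p2,p4,p6,p8,p10} by δ(·,0) → {p4,p6,p8,p10} and {p1,p2}.
Split {p4,p6,p8,p10} by δ(·,1) → {p4,p6,p10} and {p8}.
On input 0, block {p1,p2} splits into {p1} and {p2}.
No further refinement is possible. Final partition (5 blocks): {p4,p6,p10} | {p3,p5,p7,p9,p11} | {p1} | {p8} | {p2}.
p8 and p2 end up in different blocks, so they are distinguishable. For instance, the string '0' is accepted from only p2.

No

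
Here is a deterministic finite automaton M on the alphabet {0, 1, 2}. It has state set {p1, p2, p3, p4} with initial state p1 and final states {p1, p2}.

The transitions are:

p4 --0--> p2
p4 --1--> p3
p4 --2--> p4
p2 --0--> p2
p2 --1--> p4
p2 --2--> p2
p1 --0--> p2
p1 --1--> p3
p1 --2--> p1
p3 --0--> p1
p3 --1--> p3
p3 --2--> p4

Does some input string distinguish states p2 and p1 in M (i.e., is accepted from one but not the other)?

Every state is reachable, so we keep all 4.
Initial partition by acceptance: {p1,p2} | {p3,p4}.
No further refinement is possible. Final partition (2 blocks): {p1,p2} | {p3,p4}.
p2 and p1 lie in the same block of the stable partition, so they are equivalent — no string distinguishes them.

No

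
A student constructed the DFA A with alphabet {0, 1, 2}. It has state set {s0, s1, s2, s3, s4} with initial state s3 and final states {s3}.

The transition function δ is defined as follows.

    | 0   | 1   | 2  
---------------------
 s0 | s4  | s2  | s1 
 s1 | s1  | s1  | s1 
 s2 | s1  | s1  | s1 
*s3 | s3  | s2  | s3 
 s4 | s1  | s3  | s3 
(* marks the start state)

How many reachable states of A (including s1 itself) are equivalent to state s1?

Reachable states from the start: {s1,s2,s3}. Unreachable: {s0,s4} — drop them.
P0 = {s3} | {s1,s2}.
No further refinement is possible. Final partition (2 blocks): {s3} | {s1,s2}.
State s1 belongs to the block {s1,s2}, which has 2 states.

2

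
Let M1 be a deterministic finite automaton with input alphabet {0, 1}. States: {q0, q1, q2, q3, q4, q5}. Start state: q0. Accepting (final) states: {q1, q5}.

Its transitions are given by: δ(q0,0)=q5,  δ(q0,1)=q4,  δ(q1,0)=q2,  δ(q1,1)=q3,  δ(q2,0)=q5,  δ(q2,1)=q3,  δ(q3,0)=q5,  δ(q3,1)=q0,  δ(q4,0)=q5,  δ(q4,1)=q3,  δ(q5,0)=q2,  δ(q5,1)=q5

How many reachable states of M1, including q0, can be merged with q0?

4

States {q1} cannot be reached from the start state, so discard them.
P0 = {q5} | {q0,q2,q3,q4}.
The partition is now stable with 2 blocks: {q5} | {q0,q2,q3,q4}.
The equivalence class containing q0 is {q0,q2,q3,q4}, of size 4.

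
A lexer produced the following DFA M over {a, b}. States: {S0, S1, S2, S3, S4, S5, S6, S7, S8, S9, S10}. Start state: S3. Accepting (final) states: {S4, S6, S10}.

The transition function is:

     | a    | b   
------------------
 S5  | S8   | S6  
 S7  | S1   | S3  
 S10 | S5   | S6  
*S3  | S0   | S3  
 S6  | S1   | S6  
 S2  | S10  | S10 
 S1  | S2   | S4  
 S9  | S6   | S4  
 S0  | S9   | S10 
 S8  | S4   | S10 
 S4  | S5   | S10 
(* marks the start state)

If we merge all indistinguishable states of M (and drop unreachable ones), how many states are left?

First remove the unreachable states {S7}; 10 states remain.
P0 = {S4,S6,S10} | {S0,S1,S2,S3,S5,S8,S9}.
Refine {S0,S1,S2,S3,S5,S8,S9} on symbol a: members go to different blocks, giving {S0,S1,S3,S5} and {S2,S8,S9}.
Split {S0,S1,S3,S5} by δ(·,a) → {S0,S1,S5} and {S3}.
No further refinement is possible. Final partition (4 blocks): {S4,S6,S10} | {S0,S1,S5} | {S2,S8,S9} | {S3}.

4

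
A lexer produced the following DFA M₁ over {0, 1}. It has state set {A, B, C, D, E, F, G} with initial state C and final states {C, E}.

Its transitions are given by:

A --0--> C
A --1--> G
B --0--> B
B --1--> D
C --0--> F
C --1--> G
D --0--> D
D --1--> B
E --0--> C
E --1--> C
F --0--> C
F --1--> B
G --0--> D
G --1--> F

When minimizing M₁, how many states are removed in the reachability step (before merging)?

2

No path from C leads to A, E; the other 5 states are all reachable.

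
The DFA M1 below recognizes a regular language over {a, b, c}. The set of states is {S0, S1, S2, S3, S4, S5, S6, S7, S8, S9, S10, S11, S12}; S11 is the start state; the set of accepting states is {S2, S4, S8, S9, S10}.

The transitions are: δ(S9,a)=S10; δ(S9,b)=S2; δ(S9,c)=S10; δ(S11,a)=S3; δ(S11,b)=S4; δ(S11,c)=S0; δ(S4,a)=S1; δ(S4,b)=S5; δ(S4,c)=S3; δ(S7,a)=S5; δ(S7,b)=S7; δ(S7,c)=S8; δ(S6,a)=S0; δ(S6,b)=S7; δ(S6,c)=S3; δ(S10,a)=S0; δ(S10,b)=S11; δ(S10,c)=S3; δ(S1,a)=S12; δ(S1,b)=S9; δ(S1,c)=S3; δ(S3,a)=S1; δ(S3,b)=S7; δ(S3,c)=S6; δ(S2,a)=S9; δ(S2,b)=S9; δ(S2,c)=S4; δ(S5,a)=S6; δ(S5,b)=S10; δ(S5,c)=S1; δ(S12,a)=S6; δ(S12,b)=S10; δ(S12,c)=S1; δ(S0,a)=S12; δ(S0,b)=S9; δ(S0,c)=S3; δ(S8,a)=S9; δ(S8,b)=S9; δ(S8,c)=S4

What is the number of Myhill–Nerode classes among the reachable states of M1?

7

Every state is reachable, so we keep all 13.
P0 = {S2,S4,S8,S9,S10} | {S0,S1,S3,S5,S6,S7,S11,S12}.
Split {S2,S4,S8,S9,S10} by δ(·,a) → {S2,S8,S9} and {S4,S10}.
Refine {S2,S8,S9} on symbol a: members go to different blocks, giving {S2,S8} and {S9}.
Refine {S0,S1,S3,S5,S6,S7,S11,S12} on symbol b: members go to different blocks, giving {S3,S6,S7} and {S5,S11,S12} and {S0,S1}.
On input a, block {S3,S6,S7} splits into {S3,S6} and {S7}.
Stable partition: {S2,S8} | {S3,S6} | {S4,S10} | {S9} | {S5,S11,S12} | {S0,S1} | {S7} — 7 equivalence classes.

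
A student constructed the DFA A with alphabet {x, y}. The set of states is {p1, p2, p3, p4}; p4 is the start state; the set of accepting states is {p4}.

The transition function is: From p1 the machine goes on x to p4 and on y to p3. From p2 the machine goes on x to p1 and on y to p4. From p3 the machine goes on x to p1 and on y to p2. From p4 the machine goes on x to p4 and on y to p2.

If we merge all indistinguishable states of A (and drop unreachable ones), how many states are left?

4

All states are reachable from the start state.
Initial partition by acceptance: {p4} | {p1,p2,p3}.
Split {p1,p2,p3} by δ(·,x) → {p2,p3} and {p1}.
Split {p2,p3} by δ(·,y) → {p2} and {p3}.
No further refinement is possible. Final partition (4 blocks): {p4} | {p2} | {p1} | {p3}.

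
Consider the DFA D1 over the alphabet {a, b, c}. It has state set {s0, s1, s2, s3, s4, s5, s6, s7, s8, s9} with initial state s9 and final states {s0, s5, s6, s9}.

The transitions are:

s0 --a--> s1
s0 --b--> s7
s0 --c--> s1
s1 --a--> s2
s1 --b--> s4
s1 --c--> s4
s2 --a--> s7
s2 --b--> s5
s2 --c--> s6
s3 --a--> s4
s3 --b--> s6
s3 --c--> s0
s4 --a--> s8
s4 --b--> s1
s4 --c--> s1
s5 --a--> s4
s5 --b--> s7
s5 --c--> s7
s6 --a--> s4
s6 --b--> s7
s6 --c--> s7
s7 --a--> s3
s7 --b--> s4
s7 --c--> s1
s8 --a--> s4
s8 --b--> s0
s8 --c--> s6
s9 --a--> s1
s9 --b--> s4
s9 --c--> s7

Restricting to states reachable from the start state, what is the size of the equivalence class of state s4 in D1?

3

Start with accepting vs non-accepting: {s0,s5,s6,s9} | {s1,s2,s3,s4,s7,s8}.
Split {s1,s2,s3,s4,s7,s8} by δ(·,b) → {s1,s4,s7} and {s2,s3,s8}.
Stable partition: {s0,s5,s6,s9} | {s1,s4,s7} | {s2,s3,s8} — 3 equivalence classes.
The equivalence class containing s4 is {s1,s4,s7}, of size 3.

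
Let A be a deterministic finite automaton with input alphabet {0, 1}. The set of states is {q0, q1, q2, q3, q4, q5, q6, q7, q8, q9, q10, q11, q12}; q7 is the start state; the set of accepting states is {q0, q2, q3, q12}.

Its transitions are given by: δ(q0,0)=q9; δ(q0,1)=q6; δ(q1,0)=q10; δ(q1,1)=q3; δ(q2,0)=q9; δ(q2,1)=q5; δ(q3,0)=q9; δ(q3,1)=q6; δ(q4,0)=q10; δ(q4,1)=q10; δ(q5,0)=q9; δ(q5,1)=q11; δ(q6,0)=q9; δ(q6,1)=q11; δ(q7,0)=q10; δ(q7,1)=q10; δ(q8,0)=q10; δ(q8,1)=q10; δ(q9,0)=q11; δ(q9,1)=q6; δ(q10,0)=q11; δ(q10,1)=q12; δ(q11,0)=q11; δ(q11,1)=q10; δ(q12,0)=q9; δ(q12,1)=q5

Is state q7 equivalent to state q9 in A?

Reachable states from the start: {q5,q6,q7,q9,q10,q11,q12}. Unreachable: {q0,q1,q2,q3,q4,q8} — drop them.
Initial partition by acceptance: {q12} | {q5,q6,q7,q9,q10,q11}.
Refine {q5,q6,q7,q9,q10,q11} on symbol 1: members go to different blocks, giving {q5,q6,q7,q9,q11} and {q10}.
Split {q5,q6,q7,q9,q11} by δ(·,0) → {q5,q6,q9,q11} and {q7}.
On input 1, block {q5,q6,q9,q11} splits into {q5,q6,q9} and {q11}.
On input 0, block {q5,q6,q9} splits into {q5,q6} and {q9}.
No further refinement is possible. Final partition (6 blocks): {q12} | {q5,q6} | {q10} | {q7} | {q11} | {q9}.
q7 and q9 end up in different blocks, so they are distinguishable. For instance, the string '01' is accepted from only q7.

No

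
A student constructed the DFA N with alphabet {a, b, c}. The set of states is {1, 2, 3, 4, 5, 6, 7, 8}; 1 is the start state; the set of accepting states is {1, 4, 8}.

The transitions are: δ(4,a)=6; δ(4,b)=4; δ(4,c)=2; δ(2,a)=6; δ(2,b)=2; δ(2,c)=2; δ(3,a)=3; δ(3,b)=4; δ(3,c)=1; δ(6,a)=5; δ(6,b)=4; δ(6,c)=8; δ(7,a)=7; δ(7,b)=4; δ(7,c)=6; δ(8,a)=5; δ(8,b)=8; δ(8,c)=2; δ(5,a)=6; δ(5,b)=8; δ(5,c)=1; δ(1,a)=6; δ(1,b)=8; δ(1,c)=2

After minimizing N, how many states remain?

3

Reachable states from the start: {1,2,4,5,6,8}. Unreachable: {3,7} — drop them.
P0 = {1,4,8} | {2,5,6}.
On input b, block {2,5,6} splits into {5,6} and {2}.
Stable partition: {1,4,8} | {5,6} | {2} — 3 equivalence classes.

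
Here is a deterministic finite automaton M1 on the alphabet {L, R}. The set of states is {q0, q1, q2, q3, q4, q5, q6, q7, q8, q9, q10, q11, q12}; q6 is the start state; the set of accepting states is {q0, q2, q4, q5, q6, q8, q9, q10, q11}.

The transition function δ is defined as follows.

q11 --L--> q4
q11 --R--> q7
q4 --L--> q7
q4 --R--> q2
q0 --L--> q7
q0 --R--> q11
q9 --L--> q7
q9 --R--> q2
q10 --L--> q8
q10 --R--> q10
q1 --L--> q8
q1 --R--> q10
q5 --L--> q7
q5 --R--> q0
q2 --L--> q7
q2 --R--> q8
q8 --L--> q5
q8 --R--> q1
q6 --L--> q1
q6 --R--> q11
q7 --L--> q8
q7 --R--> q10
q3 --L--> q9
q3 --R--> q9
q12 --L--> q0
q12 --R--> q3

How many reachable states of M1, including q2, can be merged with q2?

3

Reachable states from the start: {q0,q1,q2,q4,q5,q6,q7,q8,q10,q11}. Unreachable: {q3,q9,q12} — drop them.
Initial partition by acceptance: {q0,q2,q4,q5,q6,q8,q10,q11} | {q1,q7}.
Refine {q0,q2,q4,q5,q6,q8,q10,q11} on symbol L: members go to different blocks, giving {q0,q2,q4,q5,q6} and {q8,q10,q11}.
Refine {q0,q2,q4,q5,q6} on symbol R: members go to different blocks, giving {q0,q2,q6} and {q4,q5}.
Refine {q8,q10,q11} on symbol L: members go to different blocks, giving {q8,q11} and {q10}.
The partition is now stable with 5 blocks: {q0,q2,q6} | {q1,q7} | {q8,q11} | {q4,q5} | {q10}.
The equivalence class containing q2 is {q0,q2,q6}, of size 3.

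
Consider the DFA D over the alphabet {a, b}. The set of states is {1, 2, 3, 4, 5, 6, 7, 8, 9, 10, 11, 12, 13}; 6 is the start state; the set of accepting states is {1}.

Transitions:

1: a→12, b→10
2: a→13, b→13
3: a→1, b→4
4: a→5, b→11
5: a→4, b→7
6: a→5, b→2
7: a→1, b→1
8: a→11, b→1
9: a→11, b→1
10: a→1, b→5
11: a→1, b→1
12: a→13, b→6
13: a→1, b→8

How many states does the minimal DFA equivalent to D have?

9

First remove the unreachable states {3,9}; 11 states remain.
Start with accepting vs non-accepting: {1} | {2,4,5,6,7,8,10,11,12,13}.
On input a, block {2,4,5,6,7,8,10,11,12,13} splits into {2,4,5,6,8,12} and {7,10,11,13}.
Split {2,4,5,6,8,12} by δ(·,a) → {2,8,12} and {4,5,6}.
On input b, block {2,8,12} splits into {2} and {8} and {12}.
Split {7,10,11,13} by δ(·,b) → {7,11} and {10} and {13}.
Refine {4,5,6} on symbol b: members go to different blocks, giving {4,5} and {6}.
Stable partition: {1} | {2} | {7,11} | {4,5} | {8} | {12} | {10} | {13} | {6} — 9 equivalence classes.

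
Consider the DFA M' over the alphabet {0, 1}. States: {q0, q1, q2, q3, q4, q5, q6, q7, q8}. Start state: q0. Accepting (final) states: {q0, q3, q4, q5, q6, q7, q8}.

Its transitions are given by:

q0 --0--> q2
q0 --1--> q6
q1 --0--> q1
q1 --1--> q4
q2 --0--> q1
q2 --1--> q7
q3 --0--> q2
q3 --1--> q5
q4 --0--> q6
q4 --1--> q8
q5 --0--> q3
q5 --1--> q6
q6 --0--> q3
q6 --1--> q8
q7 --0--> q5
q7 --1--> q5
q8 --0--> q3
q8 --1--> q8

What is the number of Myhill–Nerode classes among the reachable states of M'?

Initial partition by acceptance: {q0,q3,q4,q5,q6,q7,q8} | {q1,q2}.
On input 0, block {q0,q3,q4,q5,q6,q7,q8} splits into {q4,q5,q6,q7,q8} and {q0,q3}.
On input 0, block {q4,q5,q6,q7,q8} splits into {q5,q6,q8} and {q4,q7}.
Stable partition: {q5,q6,q8} | {q1,q2} | {q0,q3} | {q4,q7} — 4 equivalence classes.

4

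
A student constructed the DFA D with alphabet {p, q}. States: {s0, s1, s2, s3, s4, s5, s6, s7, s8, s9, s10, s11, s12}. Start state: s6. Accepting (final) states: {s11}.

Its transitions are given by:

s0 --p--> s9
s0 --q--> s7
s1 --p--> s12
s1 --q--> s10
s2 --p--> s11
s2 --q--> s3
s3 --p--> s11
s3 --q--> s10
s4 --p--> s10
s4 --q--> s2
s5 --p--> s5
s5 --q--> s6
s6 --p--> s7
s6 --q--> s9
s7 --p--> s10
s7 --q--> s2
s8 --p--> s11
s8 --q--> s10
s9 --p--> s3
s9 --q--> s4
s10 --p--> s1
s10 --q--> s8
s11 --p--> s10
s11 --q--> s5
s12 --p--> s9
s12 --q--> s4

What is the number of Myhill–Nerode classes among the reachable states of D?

States {s0} cannot be reached from the start state, so discard them.
Initial partition by acceptance: {s11} | {s1,s2,s3,s4,s5,s6,s7,s8,s9,s10,s12}.
Refine {s1,s2,s3,s4,s5,s6,s7,s8,s9,s10,s12} on symbol p: members go to different blocks, giving {s1,s4,s5,s6,s7,s9,s10,s12} and {s2,s3,s8}.
Split {s1,s4,s5,s6,s7,s9,s10,s12} by δ(·,p) → {s1,s4,s5,s6,s7,s10,s12} and {s9}.
On input p, block {s1,s4,s5,s6,s7,s10,s12} splits into {s1,s4,s5,s6,s7,s10} and {s12}.
Split {s1,s4,s5,s6,s7,s10} by δ(·,p) → {s4,s5,s6,s7,s10} and {s1}.
Split {s4,s5,s6,s7,s10} by δ(·,p) → {s4,s5,s6,s7} and {s10}.
Split {s4,s5,s6,s7} by δ(·,p) → {s4,s7} and {s5,s6}.
Split {s2,s3,s8} by δ(·,q) → {s3,s8} and {s2}.
Split {s5,s6} by δ(·,p) → {s5} and {s6}.
Stable partition: {s11} | {s4,s7} | {s3,s8} | {s9} | {s12} | {s1} | {s10} | {s5} | {s2} | {s6} — 10 equivalence classes.

10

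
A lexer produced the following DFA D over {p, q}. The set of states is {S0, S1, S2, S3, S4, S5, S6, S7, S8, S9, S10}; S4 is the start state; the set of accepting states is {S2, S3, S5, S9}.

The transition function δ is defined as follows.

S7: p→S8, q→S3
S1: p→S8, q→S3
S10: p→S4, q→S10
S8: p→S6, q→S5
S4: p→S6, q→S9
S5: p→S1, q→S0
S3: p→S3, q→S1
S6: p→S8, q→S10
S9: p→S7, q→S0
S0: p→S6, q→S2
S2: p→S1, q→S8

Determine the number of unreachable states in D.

0

Exploring from S4, all states are eventually visited, so none are unreachable.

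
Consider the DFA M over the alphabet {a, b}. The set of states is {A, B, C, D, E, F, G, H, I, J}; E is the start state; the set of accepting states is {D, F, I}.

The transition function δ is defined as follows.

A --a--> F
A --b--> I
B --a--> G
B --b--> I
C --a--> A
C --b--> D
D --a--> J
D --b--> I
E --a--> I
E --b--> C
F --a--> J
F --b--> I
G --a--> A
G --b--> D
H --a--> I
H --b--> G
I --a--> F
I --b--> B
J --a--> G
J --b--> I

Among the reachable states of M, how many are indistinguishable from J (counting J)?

First remove the unreachable states {H}; 9 states remain.
Start with accepting vs non-accepting: {D,F,I} | {A,B,C,E,G,J}.
Split {D,F,I} by δ(·,a) → {D,F} and {I}.
Refine {A,B,C,E,G,J} on symbol a: members go to different blocks, giving {B,C,G,J} and {A} and {E}.
Split {B,C,G,J} by δ(·,a) → {B,J} and {C,G}.
No further refinement is possible. Final partition (6 blocks): {D,F} | {B,J} | {I} | {A} | {E} | {C,G}.
State J belongs to the block {B,J}, which has 2 states.

2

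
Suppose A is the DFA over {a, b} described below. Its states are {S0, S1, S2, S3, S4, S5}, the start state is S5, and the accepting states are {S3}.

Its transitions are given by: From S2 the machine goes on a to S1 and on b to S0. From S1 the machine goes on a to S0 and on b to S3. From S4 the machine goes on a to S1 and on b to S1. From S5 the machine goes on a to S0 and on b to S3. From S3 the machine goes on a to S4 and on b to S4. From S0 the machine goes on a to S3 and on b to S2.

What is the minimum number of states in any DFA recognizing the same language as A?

5

All states are reachable from the start state.
P0 = {S3} | {S0,S1,S2,S4,S5}.
Split {S0,S1,S2,S4,S5} by δ(·,a) → {S1,S2,S4,S5} and {S0}.
Split {S1,S2,S4,S5} by δ(·,a) → {S1,S5} and {S2,S4}.
On input b, block {S2,S4} splits into {S2} and {S4}.
The partition is now stable with 5 blocks: {S3} | {S1,S5} | {S0} | {S2} | {S4}.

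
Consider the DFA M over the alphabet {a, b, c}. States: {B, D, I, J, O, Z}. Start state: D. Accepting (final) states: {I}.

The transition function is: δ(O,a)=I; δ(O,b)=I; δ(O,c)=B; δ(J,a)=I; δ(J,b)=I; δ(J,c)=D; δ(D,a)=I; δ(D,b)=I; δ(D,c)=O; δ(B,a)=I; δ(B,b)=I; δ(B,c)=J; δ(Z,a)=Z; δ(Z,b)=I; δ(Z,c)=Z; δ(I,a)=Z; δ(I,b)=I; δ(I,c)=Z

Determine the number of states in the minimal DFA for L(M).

Initial partition by acceptance: {I} | {B,D,J,O,Z}.
Split {B,D,J,O,Z} by δ(·,a) → {B,D,J,O} and {Z}.
The partition is now stable with 3 blocks: {I} | {B,D,J,O} | {Z}.

3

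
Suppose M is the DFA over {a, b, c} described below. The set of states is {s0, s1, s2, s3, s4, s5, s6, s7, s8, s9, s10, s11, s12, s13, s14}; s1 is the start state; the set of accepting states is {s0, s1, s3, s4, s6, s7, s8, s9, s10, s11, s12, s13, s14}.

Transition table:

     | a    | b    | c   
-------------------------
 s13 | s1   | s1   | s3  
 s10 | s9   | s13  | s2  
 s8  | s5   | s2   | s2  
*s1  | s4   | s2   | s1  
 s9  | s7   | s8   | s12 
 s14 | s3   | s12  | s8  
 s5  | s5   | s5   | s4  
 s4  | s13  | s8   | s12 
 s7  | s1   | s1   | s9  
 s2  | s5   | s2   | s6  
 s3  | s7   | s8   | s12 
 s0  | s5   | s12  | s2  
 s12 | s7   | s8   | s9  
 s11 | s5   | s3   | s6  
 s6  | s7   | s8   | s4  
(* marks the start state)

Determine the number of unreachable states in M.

BFS from s1 reaches {s1, s2, s3, s4, s5, s6, s7, s8, s9, s12, s13}; the 4 state(s) s0, s10, s11, s14 are never visited.

4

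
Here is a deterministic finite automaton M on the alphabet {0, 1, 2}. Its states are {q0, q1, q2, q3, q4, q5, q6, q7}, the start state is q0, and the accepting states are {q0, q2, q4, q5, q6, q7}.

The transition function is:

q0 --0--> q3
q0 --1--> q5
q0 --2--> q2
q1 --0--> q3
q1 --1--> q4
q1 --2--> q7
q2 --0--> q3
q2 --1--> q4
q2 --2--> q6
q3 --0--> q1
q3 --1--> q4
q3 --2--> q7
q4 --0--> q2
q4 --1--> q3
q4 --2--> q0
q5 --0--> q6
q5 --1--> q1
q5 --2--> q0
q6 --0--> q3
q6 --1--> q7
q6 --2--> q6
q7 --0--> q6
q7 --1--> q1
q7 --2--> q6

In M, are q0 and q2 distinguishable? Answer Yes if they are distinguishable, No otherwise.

Every state is reachable, so we keep all 8.
Initial partition by acceptance: {q0,q2,q4,q5,q6,q7} | {q1,q3}.
Split {q0,q2,q4,q5,q6,q7} by δ(·,0) → {q0,q2,q6} and {q4,q5,q7}.
No further refinement is possible. Final partition (3 blocks): {q0,q2,q6} | {q1,q3} | {q4,q5,q7}.
q0 and q2 lie in the same block of the stable partition, so they are equivalent — no string distinguishes them.

No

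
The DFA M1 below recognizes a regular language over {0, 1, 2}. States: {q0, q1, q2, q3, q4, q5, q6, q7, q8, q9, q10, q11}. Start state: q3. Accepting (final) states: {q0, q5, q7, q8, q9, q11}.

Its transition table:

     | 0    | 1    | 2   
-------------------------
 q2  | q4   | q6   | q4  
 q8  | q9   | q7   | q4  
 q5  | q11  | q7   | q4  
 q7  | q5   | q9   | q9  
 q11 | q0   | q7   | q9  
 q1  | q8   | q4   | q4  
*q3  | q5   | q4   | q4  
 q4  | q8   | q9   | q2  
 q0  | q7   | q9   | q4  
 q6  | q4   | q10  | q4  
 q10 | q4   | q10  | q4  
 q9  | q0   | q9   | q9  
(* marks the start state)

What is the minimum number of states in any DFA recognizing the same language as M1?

5

First remove the unreachable states {q1}; 11 states remain.
P0 = {q0,q5,q7,q8,q9,q11} | {q2,q3,q4,q6,q10}.
Split {q0,q5,q7,q8,q9,q11} by δ(·,2) → {q0,q5,q8} and {q7,q9,q11}.
Refine {q2,q3,q4,q6,q10} on symbol 0: members go to different blocks, giving {q2,q6,q10} and {q3,q4}.
On input 1, block {q3,q4} splits into {q3} and {q4}.
The partition is now stable with 5 blocks: {q0,q5,q8} | {q2,q6,q10} | {q7,q9,q11} | {q3} | {q4}.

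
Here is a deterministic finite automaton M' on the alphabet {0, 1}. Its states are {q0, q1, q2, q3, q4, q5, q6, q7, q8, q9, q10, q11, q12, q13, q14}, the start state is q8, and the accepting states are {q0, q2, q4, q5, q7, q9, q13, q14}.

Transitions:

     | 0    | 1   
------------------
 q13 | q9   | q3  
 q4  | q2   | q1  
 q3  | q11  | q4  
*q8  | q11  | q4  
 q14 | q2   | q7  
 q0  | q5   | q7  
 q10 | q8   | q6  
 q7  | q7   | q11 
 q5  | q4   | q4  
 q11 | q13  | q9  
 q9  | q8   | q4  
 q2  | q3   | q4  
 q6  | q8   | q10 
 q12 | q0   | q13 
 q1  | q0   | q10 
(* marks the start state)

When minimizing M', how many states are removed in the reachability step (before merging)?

BFS from q8 reaches {q0, q1, q2, q3, q4, q5, q6, q7, q8, q9, q10, q11, q13}; the 2 state(s) q12, q14 are never visited.

2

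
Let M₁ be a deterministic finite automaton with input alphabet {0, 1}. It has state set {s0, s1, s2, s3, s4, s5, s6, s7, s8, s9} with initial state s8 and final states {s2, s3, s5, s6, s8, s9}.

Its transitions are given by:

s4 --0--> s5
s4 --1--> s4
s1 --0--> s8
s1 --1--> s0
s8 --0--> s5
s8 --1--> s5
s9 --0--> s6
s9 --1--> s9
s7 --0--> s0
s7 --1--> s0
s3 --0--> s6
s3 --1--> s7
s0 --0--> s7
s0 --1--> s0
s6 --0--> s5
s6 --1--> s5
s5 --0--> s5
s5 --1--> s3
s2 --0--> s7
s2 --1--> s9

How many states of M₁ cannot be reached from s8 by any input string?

No path from s8 leads to s1, s2, s4, s9; the other 6 states are all reachable.

4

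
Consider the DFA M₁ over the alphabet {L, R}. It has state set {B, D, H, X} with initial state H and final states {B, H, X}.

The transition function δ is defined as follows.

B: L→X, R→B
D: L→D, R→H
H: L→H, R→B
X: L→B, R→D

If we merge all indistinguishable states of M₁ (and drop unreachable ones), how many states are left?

4

P0 = {B,H,X} | {D}.
On input R, block {B,H,X} splits into {B,H} and {X}.
Refine {B,H} on symbol L: members go to different blocks, giving {B} and {H}.
Stable partition: {B} | {D} | {X} | {H} — 4 equivalence classes.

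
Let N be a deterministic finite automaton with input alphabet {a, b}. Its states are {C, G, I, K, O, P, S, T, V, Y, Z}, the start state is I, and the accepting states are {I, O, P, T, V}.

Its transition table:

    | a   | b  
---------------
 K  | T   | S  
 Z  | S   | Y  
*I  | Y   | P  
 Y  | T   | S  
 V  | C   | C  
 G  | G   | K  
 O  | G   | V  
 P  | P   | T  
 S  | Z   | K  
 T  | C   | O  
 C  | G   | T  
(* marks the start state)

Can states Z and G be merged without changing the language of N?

Every state is reachable, so we keep all 11.
P0 = {I,O,P,T,V} | {C,G,K,S,Y,Z}.
Refine {I,O,P,T,V} on symbol a: members go to different blocks, giving {I,O,T,V} and {P}.
Refine {I,O,T,V} on symbol b: members go to different blocks, giving {O,T} and {I} and {V}.
Split {O,T} by δ(·,b) → {T} and {O}.
Split {C,G,K,S,Y,Z} by δ(·,a) → {C,G,S,Z} and {K,Y}.
Split {C,G,S,Z} by δ(·,b) → {G,S,Z} and {C}.
No further refinement is possible. Final partition (8 blocks): {T} | {G,S,Z} | {P} | {I} | {V} | {O} | {K,Y} | {C}.
Z and G lie in the same block of the stable partition, so they are equivalent — no string distinguishes them.

Yes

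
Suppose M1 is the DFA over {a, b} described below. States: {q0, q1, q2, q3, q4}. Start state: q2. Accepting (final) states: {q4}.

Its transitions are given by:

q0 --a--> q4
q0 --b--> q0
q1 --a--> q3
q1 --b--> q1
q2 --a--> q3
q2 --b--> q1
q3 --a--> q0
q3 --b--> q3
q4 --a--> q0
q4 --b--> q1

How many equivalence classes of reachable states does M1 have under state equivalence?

Every state is reachable, so we keep all 5.
Initial partition by acceptance: {q4} | {q0,q1,q2,q3}.
Split {q0,q1,q2,q3} by δ(·,a) → {q1,q2,q3} and {q0}.
On input a, block {q1,q2,q3} splits into {q1,q2} and {q3}.
No further refinement is possible. Final partition (4 blocks): {q4} | {q1,q2} | {q0} | {q3}.

4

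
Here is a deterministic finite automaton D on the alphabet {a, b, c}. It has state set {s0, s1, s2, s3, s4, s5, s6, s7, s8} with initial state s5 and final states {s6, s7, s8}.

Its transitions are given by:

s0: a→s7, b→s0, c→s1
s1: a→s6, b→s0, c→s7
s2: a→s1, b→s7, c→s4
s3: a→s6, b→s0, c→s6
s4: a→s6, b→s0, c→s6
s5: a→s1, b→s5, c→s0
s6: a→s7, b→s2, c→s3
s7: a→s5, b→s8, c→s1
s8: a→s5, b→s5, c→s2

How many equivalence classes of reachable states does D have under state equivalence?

Initial partition by acceptance: {s6,s7,s8} | {s0,s1,s2,s3,s4,s5}.
Split {s6,s7,s8} by δ(·,a) → {s7,s8} and {s6}.
Refine {s7,s8} on symbol b: members go to different blocks, giving {s7} and {s8}.
Split {s0,s1,s2,s3,s4,s5} by δ(·,a) → {s1,s3,s4} and {s2,s5} and {s0}.
On input c, block {s1,s3,s4} splits into {s3,s4} and {s1}.
On input b, block {s2,s5} splits into {s2} and {s5}.
No further refinement is possible. Final partition (8 blocks): {s7} | {s3,s4} | {s6} | {s8} | {s2} | {s0} | {s1} | {s5}.

8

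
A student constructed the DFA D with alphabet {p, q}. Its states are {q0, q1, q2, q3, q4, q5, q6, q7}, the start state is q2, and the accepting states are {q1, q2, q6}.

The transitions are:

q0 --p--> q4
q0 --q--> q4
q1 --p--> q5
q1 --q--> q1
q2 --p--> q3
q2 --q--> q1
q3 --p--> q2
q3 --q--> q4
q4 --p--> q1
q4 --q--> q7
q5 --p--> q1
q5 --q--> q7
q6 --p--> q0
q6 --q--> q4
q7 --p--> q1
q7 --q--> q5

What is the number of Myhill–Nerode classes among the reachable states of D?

First remove the unreachable states {q0,q6}; 6 states remain.
P0 = {q1,q2} | {q3,q4,q5,q7}.
Stable partition: {q1,q2} | {q3,q4,q5,q7} — 2 equivalence classes.

2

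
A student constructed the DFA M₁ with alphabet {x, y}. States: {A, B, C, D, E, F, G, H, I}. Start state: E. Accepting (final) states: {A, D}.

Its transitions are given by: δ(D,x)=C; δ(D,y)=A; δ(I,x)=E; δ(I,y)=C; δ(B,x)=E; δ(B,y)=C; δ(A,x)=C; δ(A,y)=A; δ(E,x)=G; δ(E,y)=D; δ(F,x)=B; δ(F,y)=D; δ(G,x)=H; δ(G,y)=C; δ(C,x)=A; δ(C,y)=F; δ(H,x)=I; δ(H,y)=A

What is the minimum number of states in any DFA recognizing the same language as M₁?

All states are reachable from the start state.
P0 = {A,D} | {B,C,E,F,G,H,I}.
Split {B,C,E,F,G,H,I} by δ(·,x) → {B,E,F,G,H,I} and {C}.
Refine {B,E,F,G,H,I} on symbol y: members go to different blocks, giving {B,G,I} and {E,F,H}.
No further refinement is possible. Final partition (4 blocks): {A,D} | {B,G,I} | {C} | {E,F,H}.

4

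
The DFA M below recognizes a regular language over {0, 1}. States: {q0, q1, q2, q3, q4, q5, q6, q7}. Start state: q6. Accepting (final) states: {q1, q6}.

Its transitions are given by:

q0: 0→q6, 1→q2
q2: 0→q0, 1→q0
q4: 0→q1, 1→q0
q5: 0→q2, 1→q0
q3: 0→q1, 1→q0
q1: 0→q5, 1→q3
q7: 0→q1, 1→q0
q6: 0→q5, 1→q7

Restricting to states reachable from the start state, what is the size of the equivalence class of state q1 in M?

First remove the unreachable states {q4}; 7 states remain.
Initial partition by acceptance: {q1,q6} | {q0,q2,q3,q5,q7}.
Refine {q0,q2,q3,q5,q7} on symbol 0: members go to different blocks, giving {q0,q3,q7} and {q2,q5}.
Split {q0,q3,q7} by δ(·,1) → {q3,q7} and {q0}.
Split {q2,q5} by δ(·,0) → {q2} and {q5}.
No further refinement is possible. Final partition (5 blocks): {q1,q6} | {q3,q7} | {q2} | {q0} | {q5}.
The equivalence class containing q1 is {q1,q6}, of size 2.

2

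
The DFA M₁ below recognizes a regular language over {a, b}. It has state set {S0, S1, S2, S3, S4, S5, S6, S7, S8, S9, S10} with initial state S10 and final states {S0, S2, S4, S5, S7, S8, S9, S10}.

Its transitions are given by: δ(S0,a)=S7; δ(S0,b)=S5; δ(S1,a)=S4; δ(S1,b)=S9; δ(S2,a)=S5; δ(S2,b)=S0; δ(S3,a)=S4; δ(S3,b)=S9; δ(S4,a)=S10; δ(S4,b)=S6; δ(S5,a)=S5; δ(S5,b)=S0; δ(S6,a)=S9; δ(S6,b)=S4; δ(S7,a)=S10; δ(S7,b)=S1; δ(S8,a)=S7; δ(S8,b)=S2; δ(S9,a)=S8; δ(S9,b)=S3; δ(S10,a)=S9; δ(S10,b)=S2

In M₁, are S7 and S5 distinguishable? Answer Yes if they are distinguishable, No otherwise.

Yes

All states are reachable from the start state.
Start with accepting vs non-accepting: {S0,S2,S4,S5,S7,S8,S9,S10} | {S1,S3,S6}.
Split {S0,S2,S4,S5,S7,S8,S9,S10} by δ(·,b) → {S0,S2,S5,S8,S10} and {S4,S7,S9}.
On input a, block {S0,S2,S5,S8,S10} splits into {S0,S8,S10} and {S2,S5}.
No further refinement is possible. Final partition (4 blocks): {S0,S8,S10} | {S1,S3,S6} | {S4,S7,S9} | {S2,S5}.
S7 and S5 end up in different blocks, so they are distinguishable. For instance, the string 'b' is accepted from only S5.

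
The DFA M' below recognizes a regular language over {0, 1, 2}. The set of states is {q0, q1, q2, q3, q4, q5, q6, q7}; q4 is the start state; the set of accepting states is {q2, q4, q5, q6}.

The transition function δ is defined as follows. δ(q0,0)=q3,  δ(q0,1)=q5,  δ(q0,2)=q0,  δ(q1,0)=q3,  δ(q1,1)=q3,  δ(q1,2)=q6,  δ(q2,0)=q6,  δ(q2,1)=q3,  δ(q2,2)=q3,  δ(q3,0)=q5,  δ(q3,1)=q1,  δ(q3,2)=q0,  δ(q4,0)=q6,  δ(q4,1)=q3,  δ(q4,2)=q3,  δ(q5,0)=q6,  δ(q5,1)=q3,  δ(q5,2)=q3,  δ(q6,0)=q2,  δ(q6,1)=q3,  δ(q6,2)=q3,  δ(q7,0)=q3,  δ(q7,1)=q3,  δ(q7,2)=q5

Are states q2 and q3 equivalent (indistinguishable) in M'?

No

First remove the unreachable states {q7}; 7 states remain.
P0 = {q2,q4,q5,q6} | {q0,q1,q3}.
On input 0, block {q0,q1,q3} splits into {q0,q1} and {q3}.
On input 1, block {q0,q1} splits into {q0} and {q1}.
No further refinement is possible. Final partition (4 blocks): {q2,q4,q5,q6} | {q0} | {q3} | {q1}.
q2 and q3 end up in different blocks, so they are distinguishable. For instance, the string 'ε' is accepted from only q2.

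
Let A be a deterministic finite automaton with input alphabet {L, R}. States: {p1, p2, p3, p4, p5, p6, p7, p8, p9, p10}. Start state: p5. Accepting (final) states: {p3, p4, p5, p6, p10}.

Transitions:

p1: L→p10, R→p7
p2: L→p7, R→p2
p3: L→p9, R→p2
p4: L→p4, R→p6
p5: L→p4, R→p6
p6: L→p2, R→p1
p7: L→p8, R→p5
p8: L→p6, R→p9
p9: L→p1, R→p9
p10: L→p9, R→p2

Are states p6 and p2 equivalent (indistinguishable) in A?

No

States {p3} cannot be reached from the start state, so discard them.
Start with accepting vs non-accepting: {p4,p5,p6,p10} | {p1,p2,p7,p8,p9}.
Refine {p4,p5,p6,p10} on symbol L: members go to different blocks, giving {p4,p5} and {p6,p10}.
On input L, block {p1,p2,p7,p8,p9} splits into {p2,p7,p9} and {p1,p8}.
Refine {p2,p7,p9} on symbol L: members go to different blocks, giving {p7,p9} and {p2}.
Refine {p7,p9} on symbol R: members go to different blocks, giving {p7} and {p9}.
Split {p6,p10} by δ(·,L) → {p6} and {p10}.
Refine {p1,p8} on symbol L: members go to different blocks, giving {p1} and {p8}.
No further refinement is possible. Final partition (8 blocks): {p4,p5} | {p7} | {p6} | {p1} | {p2} | {p9} | {p10} | {p8}.
p6 and p2 end up in different blocks, so they are distinguishable. For instance, the string 'ε' is accepted from only p6.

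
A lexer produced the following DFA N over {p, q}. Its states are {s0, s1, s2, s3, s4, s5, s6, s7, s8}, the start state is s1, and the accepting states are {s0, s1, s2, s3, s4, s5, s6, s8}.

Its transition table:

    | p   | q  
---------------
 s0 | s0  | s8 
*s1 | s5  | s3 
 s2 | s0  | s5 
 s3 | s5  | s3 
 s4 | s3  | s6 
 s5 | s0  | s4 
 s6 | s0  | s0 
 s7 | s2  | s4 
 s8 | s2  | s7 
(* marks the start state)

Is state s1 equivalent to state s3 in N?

All states are reachable from the start state.
Initial partition by acceptance: {s0,s1,s2,s3,s4,s5,s6,s8} | {s7}.
Refine {s0,s1,s2,s3,s4,s5,s6,s8} on symbol q: members go to different blocks, giving {s0,s1,s2,s3,s4,s5,s6} and {s8}.
Split {s0,s1,s2,s3,s4,s5,s6} by δ(·,q) → {s1,s2,s3,s4,s5,s6} and {s0}.
Refine {s1,s2,s3,s4,s5,s6} on symbol p: members go to different blocks, giving {s1,s3,s4} and {s2,s5,s6}.
Refine {s1,s3,s4} on symbol p: members go to different blocks, giving {s1,s3} and {s4}.
Refine {s2,s5,s6} on symbol q: members go to different blocks, giving {s2} and {s5} and {s6}.
Stable partition: {s1,s3} | {s7} | {s8} | {s0} | {s2} | {s4} | {s5} | {s6} — 8 equivalence classes.
s1 and s3 lie in the same block of the stable partition, so they are equivalent — no string distinguishes them.

Yes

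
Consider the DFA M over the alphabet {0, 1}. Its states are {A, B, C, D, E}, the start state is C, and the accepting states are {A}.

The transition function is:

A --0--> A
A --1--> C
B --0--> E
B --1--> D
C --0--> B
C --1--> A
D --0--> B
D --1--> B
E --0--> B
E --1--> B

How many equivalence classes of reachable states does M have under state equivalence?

3

Initial partition by acceptance: {A} | {B,C,D,E}.
Split {B,C,D,E} by δ(·,1) → {B,D,E} and {C}.
Stable partition: {A} | {B,D,E} | {C} — 3 equivalence classes.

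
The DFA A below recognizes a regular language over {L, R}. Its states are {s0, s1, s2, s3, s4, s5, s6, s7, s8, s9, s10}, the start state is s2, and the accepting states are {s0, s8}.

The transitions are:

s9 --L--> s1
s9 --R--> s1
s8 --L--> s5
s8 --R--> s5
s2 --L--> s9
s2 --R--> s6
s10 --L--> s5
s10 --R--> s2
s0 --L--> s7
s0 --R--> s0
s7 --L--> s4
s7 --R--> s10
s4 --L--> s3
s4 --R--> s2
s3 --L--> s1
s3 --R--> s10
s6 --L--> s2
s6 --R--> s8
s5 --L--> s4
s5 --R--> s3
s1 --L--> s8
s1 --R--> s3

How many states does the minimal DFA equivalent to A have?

9

First remove the unreachable states {s0,s7}; 9 states remain.
Initial partition by acceptance: {s8} | {s1,s2,s3,s4,s5,s6,s9,s10}.
Split {s1,s2,s3,s4,s5,s6,s9,s10} by δ(·,L) → {s2,s3,s4,s5,s6,s9,s10} and {s1}.
Refine {s2,s3,s4,s5,s6,s9,s10} on symbol L: members go to different blocks, giving {s2,s4,s5,s6,s10} and {s3,s9}.
Split {s2,s4,s5,s6,s10} by δ(·,L) → {s5,s6,s10} and {s2,s4}.
Refine {s5,s6,s10} on symbol L: members go to different blocks, giving {s5,s6} and {s10}.
Refine {s5,s6} on symbol R: members go to different blocks, giving {s5} and {s6}.
Split {s3,s9} by δ(·,R) → {s3} and {s9}.
On input L, block {s2,s4} splits into {s2} and {s4}.
Stable partition: {s8} | {s5} | {s1} | {s3} | {s2} | {s10} | {s6} | {s9} | {s4} — 9 equivalence classes.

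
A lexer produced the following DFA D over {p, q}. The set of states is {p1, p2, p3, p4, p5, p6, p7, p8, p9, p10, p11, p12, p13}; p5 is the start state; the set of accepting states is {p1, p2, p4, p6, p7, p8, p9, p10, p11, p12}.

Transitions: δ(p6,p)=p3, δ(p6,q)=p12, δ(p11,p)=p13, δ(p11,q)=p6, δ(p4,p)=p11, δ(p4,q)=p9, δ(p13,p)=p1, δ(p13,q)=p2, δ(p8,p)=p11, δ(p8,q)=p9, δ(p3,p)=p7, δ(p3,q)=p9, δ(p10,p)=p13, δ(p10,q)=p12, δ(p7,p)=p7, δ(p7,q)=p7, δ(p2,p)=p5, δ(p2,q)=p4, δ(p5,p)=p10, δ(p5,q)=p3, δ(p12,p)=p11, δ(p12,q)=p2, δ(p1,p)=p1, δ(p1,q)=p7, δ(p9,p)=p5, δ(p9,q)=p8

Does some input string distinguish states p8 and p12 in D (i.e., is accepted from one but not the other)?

All states are reachable from the start state.
P0 = {p1,p2,p4,p6,p7,p8,p9,p10,p11,p12} | {p3,p5,p13}.
On input p, block {p1,p2,p4,p6,p7,p8,p9,p10,p11,p12} splits into {p1,p4,p7,p8,p12} and {p2,p6,p9,p10,p11}.
Split {p1,p4,p7,p8,p12} by δ(·,p) → {p4,p8,p12} and {p1,p7}.
On input p, block {p3,p5,p13} splits into {p3,p13} and {p5}.
Refine {p2,p6,p9,p10,p11} on symbol p: members go to different blocks, giving {p6,p10,p11} and {p2,p9}.
On input q, block {p6,p10,p11} splits into {p6,p10} and {p11}.
The partition is now stable with 7 blocks: {p4,p8,p12} | {p3,p13} | {p6,p10} | {p1,p7} | {p5} | {p2,p9} | {p11}.
p8 and p12 lie in the same block of the stable partition, so they are equivalent — no string distinguishes them.

No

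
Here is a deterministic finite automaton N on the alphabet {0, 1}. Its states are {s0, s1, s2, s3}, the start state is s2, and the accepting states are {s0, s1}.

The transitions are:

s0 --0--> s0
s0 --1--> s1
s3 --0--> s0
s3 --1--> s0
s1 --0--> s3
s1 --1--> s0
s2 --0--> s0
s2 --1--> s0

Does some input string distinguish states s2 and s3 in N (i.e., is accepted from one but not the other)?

No

Initial partition by acceptance: {s0,s1} | {s2,s3}.
Refine {s0,s1} on symbol 0: members go to different blocks, giving {s0} and {s1}.
The partition is now stable with 3 blocks: {s0} | {s2,s3} | {s1}.
s2 and s3 lie in the same block of the stable partition, so they are equivalent — no string distinguishes them.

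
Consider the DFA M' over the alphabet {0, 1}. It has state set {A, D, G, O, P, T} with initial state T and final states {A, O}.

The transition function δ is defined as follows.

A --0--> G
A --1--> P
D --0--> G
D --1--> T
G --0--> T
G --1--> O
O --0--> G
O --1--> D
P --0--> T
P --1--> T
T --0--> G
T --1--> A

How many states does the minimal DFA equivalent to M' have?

P0 = {A,O} | {D,G,P,T}.
On input 1, block {D,G,P,T} splits into {G,T} and {D,P}.
Stable partition: {A,O} | {G,T} | {D,P} — 3 equivalence classes.

3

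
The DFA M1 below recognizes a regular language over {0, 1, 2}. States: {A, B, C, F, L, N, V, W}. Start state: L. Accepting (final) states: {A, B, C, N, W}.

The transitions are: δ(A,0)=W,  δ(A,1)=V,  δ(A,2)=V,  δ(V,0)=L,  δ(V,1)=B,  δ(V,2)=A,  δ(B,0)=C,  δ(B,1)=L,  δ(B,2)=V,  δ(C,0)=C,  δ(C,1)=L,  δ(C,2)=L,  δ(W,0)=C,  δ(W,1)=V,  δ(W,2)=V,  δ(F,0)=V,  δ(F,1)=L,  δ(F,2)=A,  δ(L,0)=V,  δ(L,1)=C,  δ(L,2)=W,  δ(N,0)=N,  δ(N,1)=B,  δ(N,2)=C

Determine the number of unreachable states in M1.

Starting at L and following transitions, the reachable set is {A, B, C, L, V, W}. That leaves F, N unreachable — 2 in total.

2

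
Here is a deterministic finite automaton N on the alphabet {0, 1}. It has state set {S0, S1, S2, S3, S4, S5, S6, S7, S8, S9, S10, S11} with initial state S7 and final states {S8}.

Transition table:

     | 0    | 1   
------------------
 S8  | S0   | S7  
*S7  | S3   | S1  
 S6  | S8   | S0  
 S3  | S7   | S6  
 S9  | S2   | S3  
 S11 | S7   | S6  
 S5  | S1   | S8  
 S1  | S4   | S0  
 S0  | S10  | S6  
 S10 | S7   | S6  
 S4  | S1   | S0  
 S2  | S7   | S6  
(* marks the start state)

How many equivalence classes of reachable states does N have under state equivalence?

6

Reachable states from the start: {S0,S1,S3,S4,S6,S7,S8,S10}. Unreachable: {S2,S5,S9,S11} — drop them.
Start with accepting vs non-accepting: {S8} | {S0,S1,S3,S4,S6,S7,S10}.
Split {S0,S1,S3,S4,S6,S7,S10} by δ(·,0) → {S0,S1,S3,S4,S7,S10} and {S6}.
On input 1, block {S0,S1,S3,S4,S7,S10} splits into {S0,S3,S10} and {S1,S4,S7}.
Split {S0,S3,S10} by δ(·,0) → {S3,S10} and {S0}.
On input 0, block {S1,S4,S7} splits into {S1,S4} and {S7}.
No further refinement is possible. Final partition (6 blocks): {S8} | {S3,S10} | {S6} | {S1,S4} | {S0} | {S7}.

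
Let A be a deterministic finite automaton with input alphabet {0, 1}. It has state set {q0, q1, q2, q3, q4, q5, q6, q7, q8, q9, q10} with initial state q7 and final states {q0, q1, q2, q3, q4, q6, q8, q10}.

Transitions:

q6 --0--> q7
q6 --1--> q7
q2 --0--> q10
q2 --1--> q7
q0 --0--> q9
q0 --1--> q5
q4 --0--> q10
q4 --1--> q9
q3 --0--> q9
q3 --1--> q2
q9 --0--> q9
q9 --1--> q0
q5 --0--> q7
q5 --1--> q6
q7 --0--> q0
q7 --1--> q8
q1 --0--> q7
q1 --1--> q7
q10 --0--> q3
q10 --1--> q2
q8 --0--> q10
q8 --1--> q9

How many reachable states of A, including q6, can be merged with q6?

1

States {q1,q4} cannot be reached from the start state, so discard them.
Start with accepting vs non-accepting: {q0,q2,q3,q6,q8,q10} | {q5,q7,q9}.
Split {q0,q2,q3,q6,q8,q10} by δ(·,0) → {q0,q3,q6} and {q2,q8,q10}.
Split {q0,q3,q6} by δ(·,1) → {q0,q6} and {q3}.
Split {q5,q7,q9} by δ(·,0) → {q5,q9} and {q7}.
On input 0, block {q0,q6} splits into {q0} and {q6}.
On input 0, block {q5,q9} splits into {q5} and {q9}.
Refine {q2,q8,q10} on symbol 0: members go to different blocks, giving {q2,q8} and {q10}.
Split {q2,q8} by δ(·,1) → {q2} and {q8}.
No further refinement is possible. Final partition (9 blocks): {q0} | {q5} | {q2} | {q3} | {q7} | {q6} | {q9} | {q10} | {q8}.
The equivalence class containing q6 is {q6}, of size 1.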